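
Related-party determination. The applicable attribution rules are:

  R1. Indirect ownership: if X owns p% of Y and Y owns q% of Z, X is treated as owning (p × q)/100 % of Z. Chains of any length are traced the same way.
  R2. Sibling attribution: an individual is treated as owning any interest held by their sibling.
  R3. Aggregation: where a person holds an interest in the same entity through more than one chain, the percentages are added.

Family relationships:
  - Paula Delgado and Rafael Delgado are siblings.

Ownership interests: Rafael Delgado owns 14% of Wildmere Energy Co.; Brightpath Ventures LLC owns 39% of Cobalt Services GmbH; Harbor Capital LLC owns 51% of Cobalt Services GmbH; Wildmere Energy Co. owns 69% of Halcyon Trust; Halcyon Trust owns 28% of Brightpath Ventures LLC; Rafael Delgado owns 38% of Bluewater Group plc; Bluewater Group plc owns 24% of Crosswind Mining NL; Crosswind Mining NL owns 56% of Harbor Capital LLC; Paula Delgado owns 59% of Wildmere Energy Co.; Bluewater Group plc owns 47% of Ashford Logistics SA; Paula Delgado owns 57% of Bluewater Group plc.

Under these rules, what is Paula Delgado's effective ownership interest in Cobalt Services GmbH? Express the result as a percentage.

12.012084%

By sibling attribution (R2), Paula Delgado is treated as also owning Rafael Delgado's interest in Wildmere Energy Co, giving 59% + 14% = 73%.
By sibling attribution (R2), Paula Delgado is treated as also owning Rafael Delgado's interest in Bluewater Group plc, giving 57% + 38% = 95%.
Chain via Wildmere Energy Co. → Halcyon Trust → Brightpath Ventures LLC (R1): 73% × 69% × 28% × 39% = 5.500404% of Cobalt Services GmbH.
Chain via Bluewater Group plc → Crosswind Mining NL → Harbor Capital LLC (R1): 95% × 24% × 56% × 51% = 6.51168% of Cobalt Services GmbH.
Aggregating (R3): 5.500404% + 6.51168% = 12.012084%.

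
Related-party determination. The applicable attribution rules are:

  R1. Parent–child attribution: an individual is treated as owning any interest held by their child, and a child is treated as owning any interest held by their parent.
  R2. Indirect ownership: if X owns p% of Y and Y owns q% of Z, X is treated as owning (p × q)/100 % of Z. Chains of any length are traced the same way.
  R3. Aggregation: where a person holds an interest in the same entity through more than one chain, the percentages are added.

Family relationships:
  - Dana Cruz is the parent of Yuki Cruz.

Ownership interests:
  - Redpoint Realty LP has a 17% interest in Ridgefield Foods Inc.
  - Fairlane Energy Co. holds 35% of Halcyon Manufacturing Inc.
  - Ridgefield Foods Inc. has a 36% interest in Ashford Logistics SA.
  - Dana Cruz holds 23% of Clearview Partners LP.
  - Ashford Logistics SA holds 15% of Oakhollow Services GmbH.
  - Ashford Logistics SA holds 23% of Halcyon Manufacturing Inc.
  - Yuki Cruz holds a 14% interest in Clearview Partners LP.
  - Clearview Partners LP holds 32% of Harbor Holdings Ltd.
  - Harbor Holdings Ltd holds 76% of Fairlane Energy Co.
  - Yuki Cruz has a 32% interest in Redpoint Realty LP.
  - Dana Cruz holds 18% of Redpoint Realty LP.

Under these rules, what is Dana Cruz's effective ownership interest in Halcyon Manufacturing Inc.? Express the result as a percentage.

3.85324%

By parent–child attribution (R1), Dana Cruz is treated as also owning Yuki Cruz's interest in Clearview Partners LP, giving 23% + 14% = 37%.
By parent–child attribution (R1), Dana Cruz is treated as also owning Yuki Cruz's interest in Redpoint Realty LP, giving 18% + 32% = 50%.
Chain via Clearview Partners LP → Harbor Holdings Ltd → Fairlane Energy Co. (R2): 37% × 32% × 76% × 35% = 3.14944% of Halcyon Manufacturing Inc.
Chain via Redpoint Realty LP → Ridgefield Foods Inc. → Ashford Logistics SA (R2): 50% × 17% × 36% × 23% = 0.7038% of Halcyon Manufacturing Inc.
Aggregating (R3): 3.14944% + 0.7038% = 3.85324%.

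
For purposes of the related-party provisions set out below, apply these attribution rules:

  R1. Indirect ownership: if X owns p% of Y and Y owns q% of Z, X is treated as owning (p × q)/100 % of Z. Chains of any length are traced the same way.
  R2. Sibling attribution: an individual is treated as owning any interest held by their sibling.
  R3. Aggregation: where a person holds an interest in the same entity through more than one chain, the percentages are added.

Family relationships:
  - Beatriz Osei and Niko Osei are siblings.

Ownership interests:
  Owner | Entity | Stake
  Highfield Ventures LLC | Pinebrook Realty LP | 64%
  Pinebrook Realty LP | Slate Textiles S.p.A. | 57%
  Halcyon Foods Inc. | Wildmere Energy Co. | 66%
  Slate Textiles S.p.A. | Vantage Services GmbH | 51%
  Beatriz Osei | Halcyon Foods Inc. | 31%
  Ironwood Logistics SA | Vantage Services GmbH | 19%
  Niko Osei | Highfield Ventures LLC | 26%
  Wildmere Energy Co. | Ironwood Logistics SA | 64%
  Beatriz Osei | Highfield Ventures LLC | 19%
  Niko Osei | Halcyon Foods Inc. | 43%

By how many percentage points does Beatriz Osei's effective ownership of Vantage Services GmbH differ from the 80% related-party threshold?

By sibling attribution (R2), Beatriz Osei is treated as also owning Niko Osei's interest in Halcyon Foods Inc, giving 31% + 43% = 74%.
By sibling attribution (R2), Beatriz Osei is treated as also owning Niko Osei's interest in Highfield Ventures LLC, giving 19% + 26% = 45%.
Chain via Halcyon Foods Inc. → Wildmere Energy Co. → Ironwood Logistics SA (R1): 74% × 66% × 64% × 19% = 5.938944% of Vantage Services GmbH.
Chain via Highfield Ventures LLC → Pinebrook Realty LP → Slate Textiles S.p.A. (R1): 45% × 64% × 57% × 51% = 8.37216% of Vantage Services GmbH.
Aggregating (R3): 5.938944% + 8.37216% = 14.311104%.
14.311104% falls short of the 80% threshold by 65.688896 percentage points.

65.688896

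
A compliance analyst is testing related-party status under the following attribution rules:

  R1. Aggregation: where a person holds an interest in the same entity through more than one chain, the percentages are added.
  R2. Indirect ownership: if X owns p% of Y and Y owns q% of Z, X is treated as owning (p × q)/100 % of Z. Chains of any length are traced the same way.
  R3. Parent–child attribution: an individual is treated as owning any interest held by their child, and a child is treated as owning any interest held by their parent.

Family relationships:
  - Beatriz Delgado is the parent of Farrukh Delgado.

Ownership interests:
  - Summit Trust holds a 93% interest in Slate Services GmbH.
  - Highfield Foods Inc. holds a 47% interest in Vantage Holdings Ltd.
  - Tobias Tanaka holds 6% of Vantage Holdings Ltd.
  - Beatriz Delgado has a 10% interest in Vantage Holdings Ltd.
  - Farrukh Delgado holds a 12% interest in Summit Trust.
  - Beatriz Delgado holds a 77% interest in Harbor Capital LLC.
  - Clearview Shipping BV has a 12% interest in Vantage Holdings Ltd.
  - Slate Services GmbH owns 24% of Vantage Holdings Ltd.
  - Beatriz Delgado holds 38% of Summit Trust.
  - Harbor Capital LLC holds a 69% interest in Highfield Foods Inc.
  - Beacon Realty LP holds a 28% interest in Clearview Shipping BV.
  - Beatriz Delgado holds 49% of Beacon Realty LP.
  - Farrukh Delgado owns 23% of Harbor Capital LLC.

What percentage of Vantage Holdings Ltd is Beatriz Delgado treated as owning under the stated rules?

By parent–child attribution (R3), Beatriz Delgado is treated as also owning Farrukh Delgado's interest in Summit Trust, giving 38% + 12% = 50%.
By parent–child attribution (R3), Beatriz Delgado is treated as also owning Farrukh Delgado's interest in Harbor Capital LLC, giving 77% + 23% = 100%.
Chain via Summit Trust → Slate Services GmbH (R2): 50% × 93% × 24% = 11.16% of Vantage Holdings Ltd.
Chain via Beacon Realty LP → Clearview Shipping BV (R2): 49% × 28% × 12% = 1.6464% of Vantage Holdings Ltd.
Chain via Harbor Capital LLC → Highfield Foods Inc. (R2): 100% × 69% × 47% = 32.43% of Vantage Holdings Ltd.
Direct interest in Vantage Holdings Ltd: 10%.
Aggregating (R1): 11.16% + 1.6464% + 32.43% + 10% = 55.2364%.

55.2364%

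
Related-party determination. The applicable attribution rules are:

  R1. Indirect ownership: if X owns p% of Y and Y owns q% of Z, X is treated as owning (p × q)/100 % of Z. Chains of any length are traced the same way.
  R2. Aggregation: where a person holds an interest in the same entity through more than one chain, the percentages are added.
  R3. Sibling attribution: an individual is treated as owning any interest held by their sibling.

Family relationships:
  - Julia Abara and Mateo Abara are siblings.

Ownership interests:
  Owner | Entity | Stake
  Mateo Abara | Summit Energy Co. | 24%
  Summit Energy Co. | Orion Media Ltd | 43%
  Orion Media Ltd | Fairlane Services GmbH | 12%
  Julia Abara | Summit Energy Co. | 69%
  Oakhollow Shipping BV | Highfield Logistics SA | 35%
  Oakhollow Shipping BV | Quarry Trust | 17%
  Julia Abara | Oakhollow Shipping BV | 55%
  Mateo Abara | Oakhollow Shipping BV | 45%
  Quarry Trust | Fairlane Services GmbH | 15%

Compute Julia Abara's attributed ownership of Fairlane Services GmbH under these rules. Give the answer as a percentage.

7.3488%

By sibling attribution (R3), Julia Abara is treated as also owning Mateo Abara's interest in Summit Energy Co, giving 69% + 24% = 93%.
By sibling attribution (R3), Julia Abara is treated as also owning Mateo Abara's interest in Oakhollow Shipping BV, giving 55% + 45% = 100%.
Chain via Summit Energy Co. → Orion Media Ltd (R1): 93% × 43% × 12% = 4.7988% of Fairlane Services GmbH.
Chain via Oakhollow Shipping BV → Quarry Trust (R1): 100% × 17% × 15% = 2.55% of Fairlane Services GmbH.
Aggregating (R2): 4.7988% + 2.55% = 7.3488%.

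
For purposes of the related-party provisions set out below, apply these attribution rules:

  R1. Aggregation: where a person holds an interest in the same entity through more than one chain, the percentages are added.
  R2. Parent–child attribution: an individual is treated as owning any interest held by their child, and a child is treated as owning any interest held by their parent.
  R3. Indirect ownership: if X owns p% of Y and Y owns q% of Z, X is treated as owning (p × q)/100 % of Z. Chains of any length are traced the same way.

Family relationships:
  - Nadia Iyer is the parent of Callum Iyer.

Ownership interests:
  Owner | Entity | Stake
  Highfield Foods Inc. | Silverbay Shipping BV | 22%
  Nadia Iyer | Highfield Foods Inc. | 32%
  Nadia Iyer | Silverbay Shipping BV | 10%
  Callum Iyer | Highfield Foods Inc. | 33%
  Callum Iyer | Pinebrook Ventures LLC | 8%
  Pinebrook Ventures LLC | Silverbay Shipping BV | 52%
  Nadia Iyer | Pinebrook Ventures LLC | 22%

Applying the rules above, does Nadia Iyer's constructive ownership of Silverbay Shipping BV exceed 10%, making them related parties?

By parent–child attribution (R2), Nadia Iyer is treated as also owning Callum Iyer's interest in Pinebrook Ventures LLC, giving 22% + 8% = 30%.
By parent–child attribution (R2), Nadia Iyer is treated as also owning Callum Iyer's interest in Highfield Foods Inc, giving 32% + 33% = 65%.
Chain via Pinebrook Ventures LLC (R3): 30% × 52% = 15.6% of Silverbay Shipping BV.
Chain via Highfield Foods Inc. (R3): 65% × 22% = 14.3% of Silverbay Shipping BV.
Direct interest in Silverbay Shipping BV: 10%.
Aggregating (R1): 15.6% + 14.3% + 10% = 39.9%.
39.9% exceeds the 10% threshold, so Nadia is a related party to Silverbay Shipping BV.

Yes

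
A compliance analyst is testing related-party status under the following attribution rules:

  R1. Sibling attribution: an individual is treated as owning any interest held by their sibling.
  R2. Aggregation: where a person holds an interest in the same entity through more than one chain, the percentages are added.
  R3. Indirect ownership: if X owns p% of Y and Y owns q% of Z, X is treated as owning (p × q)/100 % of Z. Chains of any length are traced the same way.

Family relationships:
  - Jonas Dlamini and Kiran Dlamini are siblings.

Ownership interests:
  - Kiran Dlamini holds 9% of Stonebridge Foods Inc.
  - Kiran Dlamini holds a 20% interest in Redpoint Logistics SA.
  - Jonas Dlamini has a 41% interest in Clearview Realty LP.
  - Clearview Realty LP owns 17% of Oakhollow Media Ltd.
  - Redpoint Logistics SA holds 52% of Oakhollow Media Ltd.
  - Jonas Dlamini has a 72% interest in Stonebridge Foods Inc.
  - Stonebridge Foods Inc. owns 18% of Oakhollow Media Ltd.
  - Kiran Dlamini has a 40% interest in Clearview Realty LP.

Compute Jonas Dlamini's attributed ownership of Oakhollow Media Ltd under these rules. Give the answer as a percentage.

By sibling attribution (R1), Jonas Dlamini is treated as also owning Kiran Dlamini's interest in Clearview Realty LP, giving 41% + 40% = 81%.
By sibling attribution (R1), Jonas Dlamini is treated as also owning Kiran Dlamini's interest in Stonebridge Foods Inc, giving 72% + 9% = 81%.
By sibling attribution (R1), Jonas Dlamini is treated as owning Kiran Dlamini's 20% interest in Redpoint Logistics SA.
Chain via Clearview Realty LP (R3): 81% × 17% = 13.77% of Oakhollow Media Ltd.
Chain via Stonebridge Foods Inc. (R3): 81% × 18% = 14.58% of Oakhollow Media Ltd.
Chain via Redpoint Logistics SA (R3): 20% × 52% = 10.4% of Oakhollow Media Ltd.
Aggregating (R2): 13.77% + 14.58% + 10.4% = 38.75%.

38.75%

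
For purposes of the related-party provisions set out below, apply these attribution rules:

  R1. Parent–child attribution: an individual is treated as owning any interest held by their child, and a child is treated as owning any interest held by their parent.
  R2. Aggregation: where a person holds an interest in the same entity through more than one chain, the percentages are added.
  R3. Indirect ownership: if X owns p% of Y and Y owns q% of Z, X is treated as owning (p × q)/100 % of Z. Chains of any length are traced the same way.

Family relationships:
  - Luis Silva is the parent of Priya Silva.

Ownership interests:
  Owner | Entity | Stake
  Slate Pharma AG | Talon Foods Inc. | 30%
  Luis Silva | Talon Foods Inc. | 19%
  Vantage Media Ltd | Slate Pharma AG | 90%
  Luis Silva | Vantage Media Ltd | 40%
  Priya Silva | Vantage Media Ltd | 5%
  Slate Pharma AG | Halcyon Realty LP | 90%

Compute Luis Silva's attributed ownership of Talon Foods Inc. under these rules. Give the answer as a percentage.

31.15%

By parent–child attribution (R1), Luis Silva is treated as also owning Priya Silva's interest in Vantage Media Ltd, giving 40% + 5% = 45%.
Chain via Vantage Media Ltd → Slate Pharma AG (R3): 45% × 90% × 30% = 12.15% of Talon Foods Inc.
Direct interest in Talon Foods Inc: 19%.
Aggregating (R2): 12.15% + 19% = 31.15%.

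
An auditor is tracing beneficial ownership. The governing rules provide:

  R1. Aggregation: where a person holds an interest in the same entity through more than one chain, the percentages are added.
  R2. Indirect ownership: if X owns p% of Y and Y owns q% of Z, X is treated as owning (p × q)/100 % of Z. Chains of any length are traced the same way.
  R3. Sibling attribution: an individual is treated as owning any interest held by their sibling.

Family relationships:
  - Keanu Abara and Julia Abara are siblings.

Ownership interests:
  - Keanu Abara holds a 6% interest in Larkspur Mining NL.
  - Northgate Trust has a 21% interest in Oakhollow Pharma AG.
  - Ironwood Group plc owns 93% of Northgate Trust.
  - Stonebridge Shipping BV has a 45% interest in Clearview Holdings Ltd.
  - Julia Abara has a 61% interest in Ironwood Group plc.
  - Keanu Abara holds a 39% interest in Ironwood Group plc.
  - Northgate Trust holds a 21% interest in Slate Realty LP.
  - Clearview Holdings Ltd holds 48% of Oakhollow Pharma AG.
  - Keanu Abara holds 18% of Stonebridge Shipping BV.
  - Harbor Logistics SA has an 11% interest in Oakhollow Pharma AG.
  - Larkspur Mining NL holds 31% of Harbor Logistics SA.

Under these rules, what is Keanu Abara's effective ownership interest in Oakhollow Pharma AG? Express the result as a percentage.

By sibling attribution (R3), Keanu Abara is treated as also owning Julia Abara's interest in Ironwood Group plc, giving 39% + 61% = 100%.
Chain via Stonebridge Shipping BV → Clearview Holdings Ltd (R2): 18% × 45% × 48% = 3.888% of Oakhollow Pharma AG.
Chain via Ironwood Group plc → Northgate Trust (R2): 100% × 93% × 21% = 19.53% of Oakhollow Pharma AG.
Chain via Larkspur Mining NL → Harbor Logistics SA (R2): 6% × 31% × 11% = 0.2046% of Oakhollow Pharma AG.
Aggregating (R1): 3.888% + 19.53% + 0.2046% = 23.6226%.

23.6226%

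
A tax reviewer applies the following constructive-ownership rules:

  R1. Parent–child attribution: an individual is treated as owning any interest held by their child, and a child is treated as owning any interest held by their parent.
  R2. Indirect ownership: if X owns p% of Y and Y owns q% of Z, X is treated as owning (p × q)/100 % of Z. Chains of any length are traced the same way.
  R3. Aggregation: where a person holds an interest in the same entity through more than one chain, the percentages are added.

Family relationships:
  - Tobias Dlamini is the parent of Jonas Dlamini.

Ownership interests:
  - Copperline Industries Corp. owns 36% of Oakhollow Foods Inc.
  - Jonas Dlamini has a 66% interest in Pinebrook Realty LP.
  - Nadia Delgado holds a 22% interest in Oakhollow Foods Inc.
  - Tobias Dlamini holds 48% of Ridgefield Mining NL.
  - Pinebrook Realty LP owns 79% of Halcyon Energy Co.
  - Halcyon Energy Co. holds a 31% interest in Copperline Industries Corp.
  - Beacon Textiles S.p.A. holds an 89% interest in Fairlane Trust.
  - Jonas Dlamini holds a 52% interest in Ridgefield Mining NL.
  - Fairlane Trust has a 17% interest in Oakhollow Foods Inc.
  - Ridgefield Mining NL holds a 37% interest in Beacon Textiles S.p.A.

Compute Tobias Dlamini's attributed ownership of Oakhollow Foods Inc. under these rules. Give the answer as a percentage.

By parent–child attribution (R1), Tobias Dlamini is treated as also owning Jonas Dlamini's interest in Ridgefield Mining NL, giving 48% + 52% = 100%.
By parent–child attribution (R1), Tobias Dlamini is treated as owning Jonas Dlamini's 66% interest in Pinebrook Realty LP.
Chain via Ridgefield Mining NL → Beacon Textiles S.p.A. → Fairlane Trust (R2): 100% × 37% × 89% × 17% = 5.5981% of Oakhollow Foods Inc.
Chain via Pinebrook Realty LP → Halcyon Energy Co. → Copperline Industries Corp. (R2): 66% × 79% × 31% × 36% = 5.818824% of Oakhollow Foods Inc.
Aggregating (R3): 5.5981% + 5.818824% = 11.416924%.

11.416924%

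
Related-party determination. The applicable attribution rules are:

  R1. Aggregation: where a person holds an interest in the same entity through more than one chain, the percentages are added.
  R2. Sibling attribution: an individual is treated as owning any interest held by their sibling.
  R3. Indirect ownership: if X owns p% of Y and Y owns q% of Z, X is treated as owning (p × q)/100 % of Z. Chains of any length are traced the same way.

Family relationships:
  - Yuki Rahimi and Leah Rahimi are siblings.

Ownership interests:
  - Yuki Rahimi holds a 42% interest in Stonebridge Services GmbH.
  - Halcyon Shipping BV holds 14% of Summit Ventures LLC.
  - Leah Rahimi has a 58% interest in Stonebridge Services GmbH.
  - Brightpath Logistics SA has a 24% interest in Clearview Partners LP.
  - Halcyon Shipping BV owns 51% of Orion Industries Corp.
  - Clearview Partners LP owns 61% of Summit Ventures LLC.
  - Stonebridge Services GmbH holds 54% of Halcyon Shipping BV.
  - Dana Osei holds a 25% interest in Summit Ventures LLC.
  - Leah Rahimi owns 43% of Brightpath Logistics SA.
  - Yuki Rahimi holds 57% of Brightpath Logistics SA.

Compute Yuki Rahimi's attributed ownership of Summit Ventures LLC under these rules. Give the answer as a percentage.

22.2%

By sibling attribution (R2), Yuki Rahimi is treated as also owning Leah Rahimi's interest in Brightpath Logistics SA, giving 57% + 43% = 100%.
By sibling attribution (R2), Yuki Rahimi is treated as also owning Leah Rahimi's interest in Stonebridge Services GmbH, giving 42% + 58% = 100%.
Chain via Brightpath Logistics SA → Clearview Partners LP (R3): 100% × 24% × 61% = 14.64% of Summit Ventures LLC.
Chain via Stonebridge Services GmbH → Halcyon Shipping BV (R3): 100% × 54% × 14% = 7.56% of Summit Ventures LLC.
Aggregating (R1): 14.64% + 7.56% = 22.2%.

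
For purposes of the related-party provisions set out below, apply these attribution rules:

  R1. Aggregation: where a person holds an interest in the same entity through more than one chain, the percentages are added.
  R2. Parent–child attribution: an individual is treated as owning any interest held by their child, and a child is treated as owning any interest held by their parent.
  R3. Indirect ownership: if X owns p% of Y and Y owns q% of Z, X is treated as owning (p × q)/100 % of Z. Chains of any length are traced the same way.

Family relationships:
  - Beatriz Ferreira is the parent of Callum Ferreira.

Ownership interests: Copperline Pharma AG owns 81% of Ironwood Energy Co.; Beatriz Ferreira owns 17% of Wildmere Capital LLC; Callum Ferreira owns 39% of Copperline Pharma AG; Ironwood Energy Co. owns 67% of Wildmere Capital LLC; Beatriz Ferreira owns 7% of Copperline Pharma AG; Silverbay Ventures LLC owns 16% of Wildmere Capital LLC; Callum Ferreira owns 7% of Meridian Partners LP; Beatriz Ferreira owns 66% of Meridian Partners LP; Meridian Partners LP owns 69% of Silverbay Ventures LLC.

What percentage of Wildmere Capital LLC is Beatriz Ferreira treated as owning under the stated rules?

By parent–child attribution (R2), Beatriz Ferreira is treated as also owning Callum Ferreira's interest in Meridian Partners LP, giving 66% + 7% = 73%.
By parent–child attribution (R2), Beatriz Ferreira is treated as also owning Callum Ferreira's interest in Copperline Pharma AG, giving 7% + 39% = 46%.
Chain via Meridian Partners LP → Silverbay Ventures LLC (R3): 73% × 69% × 16% = 8.0592% of Wildmere Capital LLC.
Chain via Copperline Pharma AG → Ironwood Energy Co. (R3): 46% × 81% × 67% = 24.9642% of Wildmere Capital LLC.
Direct interest in Wildmere Capital LLC: 17%.
Aggregating (R1): 8.0592% + 24.9642% + 17% = 50.0234%.

50.0234%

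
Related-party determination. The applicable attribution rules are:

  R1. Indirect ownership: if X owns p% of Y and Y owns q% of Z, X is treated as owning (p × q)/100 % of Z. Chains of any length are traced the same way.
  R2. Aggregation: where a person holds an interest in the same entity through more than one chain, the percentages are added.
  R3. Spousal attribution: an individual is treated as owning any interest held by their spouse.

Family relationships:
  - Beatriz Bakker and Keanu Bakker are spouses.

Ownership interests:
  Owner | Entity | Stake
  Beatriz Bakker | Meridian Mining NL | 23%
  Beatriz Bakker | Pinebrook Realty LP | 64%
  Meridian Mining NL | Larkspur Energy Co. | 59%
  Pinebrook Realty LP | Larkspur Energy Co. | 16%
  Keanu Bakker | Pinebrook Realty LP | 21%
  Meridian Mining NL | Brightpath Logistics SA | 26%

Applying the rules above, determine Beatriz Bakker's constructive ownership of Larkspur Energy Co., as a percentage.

By spousal attribution (R3), Beatriz Bakker is treated as also owning Keanu Bakker's interest in Pinebrook Realty LP, giving 64% + 21% = 85%.
Chain via Pinebrook Realty LP (R1): 85% × 16% = 13.6% of Larkspur Energy Co.
Chain via Meridian Mining NL (R1): 23% × 59% = 13.57% of Larkspur Energy Co.
Aggregating (R2): 13.6% + 13.57% = 27.17%.

27.17%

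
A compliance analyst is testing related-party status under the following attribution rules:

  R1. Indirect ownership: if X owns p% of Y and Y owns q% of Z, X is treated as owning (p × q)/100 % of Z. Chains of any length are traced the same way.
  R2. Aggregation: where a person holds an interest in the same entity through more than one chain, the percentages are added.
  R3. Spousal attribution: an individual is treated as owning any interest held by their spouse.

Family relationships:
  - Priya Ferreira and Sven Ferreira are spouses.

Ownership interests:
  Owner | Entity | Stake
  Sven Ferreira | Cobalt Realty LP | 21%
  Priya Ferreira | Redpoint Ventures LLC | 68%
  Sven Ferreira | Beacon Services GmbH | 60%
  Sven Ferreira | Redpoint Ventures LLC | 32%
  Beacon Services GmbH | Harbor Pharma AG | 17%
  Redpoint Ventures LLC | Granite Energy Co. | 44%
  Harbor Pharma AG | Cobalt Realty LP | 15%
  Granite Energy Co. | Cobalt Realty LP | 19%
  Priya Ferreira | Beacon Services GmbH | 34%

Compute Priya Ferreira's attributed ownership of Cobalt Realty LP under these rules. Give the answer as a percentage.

31.757%

By spousal attribution (R3), Priya Ferreira is treated as also owning Sven Ferreira's interest in Beacon Services GmbH, giving 34% + 60% = 94%.
By spousal attribution (R3), Priya Ferreira is treated as also owning Sven Ferreira's interest in Redpoint Ventures LLC, giving 68% + 32% = 100%.
By spousal attribution (R3), Priya Ferreira is treated as owning Sven Ferreira's 21% interest in Cobalt Realty LP.
Chain via Beacon Services GmbH → Harbor Pharma AG (R1): 94% × 17% × 15% = 2.397% of Cobalt Realty LP.
Chain via Redpoint Ventures LLC → Granite Energy Co. (R1): 100% × 44% × 19% = 8.36% of Cobalt Realty LP.
Direct interest in Cobalt Realty LP: 21%.
Aggregating (R2): 2.397% + 8.36% + 21% = 31.757%.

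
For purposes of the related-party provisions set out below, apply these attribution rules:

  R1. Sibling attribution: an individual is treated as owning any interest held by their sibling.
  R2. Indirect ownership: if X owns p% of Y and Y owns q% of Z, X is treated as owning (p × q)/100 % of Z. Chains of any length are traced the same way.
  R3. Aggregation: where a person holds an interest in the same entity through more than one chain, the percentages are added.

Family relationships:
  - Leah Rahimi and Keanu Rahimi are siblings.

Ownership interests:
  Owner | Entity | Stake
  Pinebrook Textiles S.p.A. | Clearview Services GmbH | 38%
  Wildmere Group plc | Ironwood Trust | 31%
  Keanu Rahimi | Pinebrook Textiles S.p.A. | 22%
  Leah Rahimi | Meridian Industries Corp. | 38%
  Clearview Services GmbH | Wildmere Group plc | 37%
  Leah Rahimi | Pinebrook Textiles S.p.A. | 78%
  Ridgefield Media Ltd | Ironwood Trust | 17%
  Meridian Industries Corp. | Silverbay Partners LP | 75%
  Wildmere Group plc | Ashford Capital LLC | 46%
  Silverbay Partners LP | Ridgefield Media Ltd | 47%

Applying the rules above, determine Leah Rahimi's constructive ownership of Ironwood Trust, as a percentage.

By sibling attribution (R1), Leah Rahimi is treated as also owning Keanu Rahimi's interest in Pinebrook Textiles S.p.A, giving 78% + 22% = 100%.
Chain via Pinebrook Textiles S.p.A. → Clearview Services GmbH → Wildmere Group plc (R2): 100% × 38% × 37% × 31% = 4.3586% of Ironwood Trust.
Chain via Meridian Industries Corp. → Silverbay Partners LP → Ridgefield Media Ltd (R2): 38% × 75% × 47% × 17% = 2.27715% of Ironwood Trust.
Aggregating (R3): 4.3586% + 2.27715% = 6.63575%.

6.63575%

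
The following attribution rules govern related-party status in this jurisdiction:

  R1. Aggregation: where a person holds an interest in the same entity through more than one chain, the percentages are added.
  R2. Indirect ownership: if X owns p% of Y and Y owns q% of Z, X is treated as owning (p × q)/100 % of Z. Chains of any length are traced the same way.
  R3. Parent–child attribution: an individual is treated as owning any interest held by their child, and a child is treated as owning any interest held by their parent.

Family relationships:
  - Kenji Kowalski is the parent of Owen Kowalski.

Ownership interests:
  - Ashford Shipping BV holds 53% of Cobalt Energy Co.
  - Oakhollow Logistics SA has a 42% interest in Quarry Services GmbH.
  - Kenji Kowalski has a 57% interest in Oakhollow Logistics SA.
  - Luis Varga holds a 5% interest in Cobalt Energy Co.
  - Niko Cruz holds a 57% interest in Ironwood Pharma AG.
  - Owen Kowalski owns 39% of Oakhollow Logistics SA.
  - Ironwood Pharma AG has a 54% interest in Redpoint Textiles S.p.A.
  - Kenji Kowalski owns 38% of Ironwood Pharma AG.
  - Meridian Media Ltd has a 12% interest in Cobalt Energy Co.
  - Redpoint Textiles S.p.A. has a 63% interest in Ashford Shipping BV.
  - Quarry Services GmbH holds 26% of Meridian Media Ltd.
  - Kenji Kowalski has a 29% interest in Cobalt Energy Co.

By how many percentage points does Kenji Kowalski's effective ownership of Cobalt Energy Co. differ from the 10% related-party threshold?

27.109612

By parent–child attribution (R3), Kenji Kowalski is treated as also owning Owen Kowalski's interest in Oakhollow Logistics SA, giving 57% + 39% = 96%.
Chain via Oakhollow Logistics SA → Quarry Services GmbH → Meridian Media Ltd (R2): 96% × 42% × 26% × 12% = 1.257984% of Cobalt Energy Co.
Chain via Ironwood Pharma AG → Redpoint Textiles S.p.A. → Ashford Shipping BV (R2): 38% × 54% × 63% × 53% = 6.851628% of Cobalt Energy Co.
Direct interest in Cobalt Energy Co: 29%.
Aggregating (R1): 1.257984% + 6.851628% + 29% = 37.109612%.
37.109612% exceeds the 10% threshold by 27.109612 percentage points.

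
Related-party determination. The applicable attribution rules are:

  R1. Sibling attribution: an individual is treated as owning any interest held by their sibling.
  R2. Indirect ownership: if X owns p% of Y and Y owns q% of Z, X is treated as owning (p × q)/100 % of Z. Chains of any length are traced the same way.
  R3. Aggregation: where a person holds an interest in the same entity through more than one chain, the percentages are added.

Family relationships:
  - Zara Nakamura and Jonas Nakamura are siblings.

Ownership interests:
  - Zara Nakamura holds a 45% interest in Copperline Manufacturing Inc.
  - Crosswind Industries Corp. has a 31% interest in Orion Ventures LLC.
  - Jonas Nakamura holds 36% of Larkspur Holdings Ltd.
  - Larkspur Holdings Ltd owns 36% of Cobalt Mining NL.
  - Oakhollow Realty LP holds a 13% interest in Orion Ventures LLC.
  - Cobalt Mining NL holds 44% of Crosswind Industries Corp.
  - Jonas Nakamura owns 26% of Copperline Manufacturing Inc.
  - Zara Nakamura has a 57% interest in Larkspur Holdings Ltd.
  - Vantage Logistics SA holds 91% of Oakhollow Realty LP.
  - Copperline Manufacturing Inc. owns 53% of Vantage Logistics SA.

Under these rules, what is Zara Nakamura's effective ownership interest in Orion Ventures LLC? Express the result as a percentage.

9.018301%

By sibling attribution (R1), Zara Nakamura is treated as also owning Jonas Nakamura's interest in Larkspur Holdings Ltd, giving 57% + 36% = 93%.
By sibling attribution (R1), Zara Nakamura is treated as also owning Jonas Nakamura's interest in Copperline Manufacturing Inc, giving 45% + 26% = 71%.
Chain via Larkspur Holdings Ltd → Cobalt Mining NL → Crosswind Industries Corp. (R2): 93% × 36% × 44% × 31% = 4.566672% of Orion Ventures LLC.
Chain via Copperline Manufacturing Inc. → Vantage Logistics SA → Oakhollow Realty LP (R2): 71% × 53% × 91% × 13% = 4.451629% of Orion Ventures LLC.
Aggregating (R3): 4.566672% + 4.451629% = 9.018301%.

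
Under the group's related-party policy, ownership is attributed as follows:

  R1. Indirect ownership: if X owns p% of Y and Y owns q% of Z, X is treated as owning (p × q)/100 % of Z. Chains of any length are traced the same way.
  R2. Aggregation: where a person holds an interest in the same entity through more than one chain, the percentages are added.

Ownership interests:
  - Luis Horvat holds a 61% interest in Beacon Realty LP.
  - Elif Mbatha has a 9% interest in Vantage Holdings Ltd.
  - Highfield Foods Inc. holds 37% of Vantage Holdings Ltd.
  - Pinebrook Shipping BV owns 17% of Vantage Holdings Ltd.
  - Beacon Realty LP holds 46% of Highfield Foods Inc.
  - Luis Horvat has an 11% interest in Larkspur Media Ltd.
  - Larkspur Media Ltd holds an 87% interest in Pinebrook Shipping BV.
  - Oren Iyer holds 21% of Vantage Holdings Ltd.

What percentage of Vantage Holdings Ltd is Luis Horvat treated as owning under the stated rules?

Chain via Larkspur Media Ltd → Pinebrook Shipping BV (R1): 11% × 87% × 17% = 1.6269% of Vantage Holdings Ltd.
Chain via Beacon Realty LP → Highfield Foods Inc. (R1): 61% × 46% × 37% = 10.3822% of Vantage Holdings Ltd.
Aggregating (R2): 1.6269% + 10.3822% = 12.0091%.

12.0091%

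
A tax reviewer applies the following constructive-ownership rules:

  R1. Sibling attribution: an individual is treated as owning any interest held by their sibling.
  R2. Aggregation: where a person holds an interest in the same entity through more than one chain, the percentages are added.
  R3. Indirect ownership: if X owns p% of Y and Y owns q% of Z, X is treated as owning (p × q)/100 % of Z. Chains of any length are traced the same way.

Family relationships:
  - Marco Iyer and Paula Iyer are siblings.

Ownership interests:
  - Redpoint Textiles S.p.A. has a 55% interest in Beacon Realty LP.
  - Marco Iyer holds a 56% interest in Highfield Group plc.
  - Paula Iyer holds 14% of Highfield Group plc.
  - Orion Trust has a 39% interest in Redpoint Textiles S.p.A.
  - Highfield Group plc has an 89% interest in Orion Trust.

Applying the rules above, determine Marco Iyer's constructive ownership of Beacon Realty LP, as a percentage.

By sibling attribution (R1), Marco Iyer is treated as also owning Paula Iyer's interest in Highfield Group plc, giving 56% + 14% = 70%.
Chain via Highfield Group plc → Orion Trust → Redpoint Textiles S.p.A. (R3): 70% × 89% × 39% × 55% = 13.36335% of Beacon Realty LP.

13.36335%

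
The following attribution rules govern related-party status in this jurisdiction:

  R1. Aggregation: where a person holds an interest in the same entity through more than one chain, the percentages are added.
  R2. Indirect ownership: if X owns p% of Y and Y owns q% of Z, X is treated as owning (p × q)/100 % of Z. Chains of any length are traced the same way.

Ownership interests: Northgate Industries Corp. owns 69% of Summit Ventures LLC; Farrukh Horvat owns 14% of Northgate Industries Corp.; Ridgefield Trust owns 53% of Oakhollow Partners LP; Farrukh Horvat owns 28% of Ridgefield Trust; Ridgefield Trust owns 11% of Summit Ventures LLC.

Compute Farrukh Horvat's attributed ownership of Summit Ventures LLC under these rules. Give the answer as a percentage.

12.74%

Chain via Ridgefield Trust (R2): 28% × 11% = 3.08% of Summit Ventures LLC.
Chain via Northgate Industries Corp. (R2): 14% × 69% = 9.66% of Summit Ventures LLC.
Aggregating (R1): 3.08% + 9.66% = 12.74%.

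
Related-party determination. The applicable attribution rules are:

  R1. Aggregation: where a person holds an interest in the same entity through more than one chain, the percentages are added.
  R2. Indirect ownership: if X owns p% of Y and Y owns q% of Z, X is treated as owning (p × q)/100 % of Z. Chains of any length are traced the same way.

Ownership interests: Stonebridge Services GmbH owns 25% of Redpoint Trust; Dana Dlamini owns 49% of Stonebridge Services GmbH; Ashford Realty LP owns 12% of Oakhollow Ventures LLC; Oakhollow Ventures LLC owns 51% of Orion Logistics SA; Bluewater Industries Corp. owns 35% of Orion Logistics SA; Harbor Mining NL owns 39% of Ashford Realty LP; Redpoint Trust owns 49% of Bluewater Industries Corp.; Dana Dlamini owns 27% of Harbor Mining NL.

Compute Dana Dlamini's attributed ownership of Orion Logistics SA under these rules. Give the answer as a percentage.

Chain via Stonebridge Services GmbH → Redpoint Trust → Bluewater Industries Corp. (R2): 49% × 25% × 49% × 35% = 2.100875% of Orion Logistics SA.
Chain via Harbor Mining NL → Ashford Realty LP → Oakhollow Ventures LLC (R2): 27% × 39% × 12% × 51% = 0.644436% of Orion Logistics SA.
Aggregating (R1): 2.100875% + 0.644436% = 2.745311%.

2.745311%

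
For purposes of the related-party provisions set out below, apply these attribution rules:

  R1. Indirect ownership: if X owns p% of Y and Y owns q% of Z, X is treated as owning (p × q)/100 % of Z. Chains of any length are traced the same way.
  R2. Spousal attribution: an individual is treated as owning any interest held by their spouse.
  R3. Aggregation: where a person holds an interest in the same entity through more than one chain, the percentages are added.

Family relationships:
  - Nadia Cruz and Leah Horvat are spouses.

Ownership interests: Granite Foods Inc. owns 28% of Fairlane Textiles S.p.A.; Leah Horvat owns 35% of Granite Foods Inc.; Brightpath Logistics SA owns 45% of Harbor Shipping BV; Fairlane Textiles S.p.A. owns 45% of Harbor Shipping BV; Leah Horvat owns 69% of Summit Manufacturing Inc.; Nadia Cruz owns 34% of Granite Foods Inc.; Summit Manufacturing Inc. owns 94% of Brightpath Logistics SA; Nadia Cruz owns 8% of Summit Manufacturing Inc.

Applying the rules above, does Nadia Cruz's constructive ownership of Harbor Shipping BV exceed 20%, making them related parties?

By spousal attribution (R2), Nadia Cruz is treated as also owning Leah Horvat's interest in Granite Foods Inc, giving 34% + 35% = 69%.
By spousal attribution (R2), Nadia Cruz is treated as also owning Leah Horvat's interest in Summit Manufacturing Inc, giving 8% + 69% = 77%.
Chain via Granite Foods Inc. → Fairlane Textiles S.p.A. (R1): 69% × 28% × 45% = 8.694% of Harbor Shipping BV.
Chain via Summit Manufacturing Inc. → Brightpath Logistics SA (R1): 77% × 94% × 45% = 32.571% of Harbor Shipping BV.
Aggregating (R3): 8.694% + 32.571% = 41.265%.
41.265% exceeds the 20% threshold, so Nadia is a related party to Harbor Shipping BV.

Yes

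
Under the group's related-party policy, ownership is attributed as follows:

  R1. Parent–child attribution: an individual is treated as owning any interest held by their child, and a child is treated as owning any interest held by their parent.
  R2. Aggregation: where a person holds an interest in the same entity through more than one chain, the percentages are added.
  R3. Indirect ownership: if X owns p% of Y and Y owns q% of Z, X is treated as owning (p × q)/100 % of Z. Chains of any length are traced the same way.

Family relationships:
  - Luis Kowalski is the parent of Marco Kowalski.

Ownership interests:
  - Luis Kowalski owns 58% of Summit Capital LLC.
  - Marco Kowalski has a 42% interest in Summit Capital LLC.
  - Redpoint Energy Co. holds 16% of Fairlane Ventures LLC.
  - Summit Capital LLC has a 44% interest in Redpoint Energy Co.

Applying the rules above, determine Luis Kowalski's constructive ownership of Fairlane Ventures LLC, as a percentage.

7.04%

By parent–child attribution (R1), Luis Kowalski is treated as also owning Marco Kowalski's interest in Summit Capital LLC, giving 58% + 42% = 100%.
Chain via Summit Capital LLC → Redpoint Energy Co. (R3): 100% × 44% × 16% = 7.04% of Fairlane Ventures LLC.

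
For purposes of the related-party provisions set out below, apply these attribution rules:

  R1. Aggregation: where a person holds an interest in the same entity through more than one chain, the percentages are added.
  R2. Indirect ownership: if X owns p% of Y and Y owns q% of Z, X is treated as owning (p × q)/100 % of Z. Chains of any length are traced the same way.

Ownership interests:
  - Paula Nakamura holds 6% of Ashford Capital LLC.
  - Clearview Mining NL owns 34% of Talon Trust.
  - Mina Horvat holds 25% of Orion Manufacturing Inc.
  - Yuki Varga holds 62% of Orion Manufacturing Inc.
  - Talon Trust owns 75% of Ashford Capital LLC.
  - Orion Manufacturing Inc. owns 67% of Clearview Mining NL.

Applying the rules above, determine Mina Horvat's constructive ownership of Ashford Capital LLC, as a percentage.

Chain via Orion Manufacturing Inc. → Clearview Mining NL → Talon Trust (R2): 25% × 67% × 34% × 75% = 4.27125% of Ashford Capital LLC.

4.27125%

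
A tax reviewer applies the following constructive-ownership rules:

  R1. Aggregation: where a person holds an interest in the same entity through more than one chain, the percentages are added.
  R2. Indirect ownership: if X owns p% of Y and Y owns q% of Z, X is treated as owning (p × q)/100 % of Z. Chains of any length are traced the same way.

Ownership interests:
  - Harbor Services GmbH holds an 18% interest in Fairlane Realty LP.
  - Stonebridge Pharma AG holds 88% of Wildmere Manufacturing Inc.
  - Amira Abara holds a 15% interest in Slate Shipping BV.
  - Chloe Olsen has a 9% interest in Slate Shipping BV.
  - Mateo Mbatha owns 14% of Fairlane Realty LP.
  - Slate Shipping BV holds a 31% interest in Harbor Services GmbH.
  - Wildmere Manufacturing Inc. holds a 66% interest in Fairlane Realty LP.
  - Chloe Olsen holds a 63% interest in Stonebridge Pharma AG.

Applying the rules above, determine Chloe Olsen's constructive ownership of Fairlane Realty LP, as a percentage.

Chain via Slate Shipping BV → Harbor Services GmbH (R2): 9% × 31% × 18% = 0.5022% of Fairlane Realty LP.
Chain via Stonebridge Pharma AG → Wildmere Manufacturing Inc. (R2): 63% × 88% × 66% = 36.5904% of Fairlane Realty LP.
Aggregating (R1): 0.5022% + 36.5904% = 37.0926%.

37.0926%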